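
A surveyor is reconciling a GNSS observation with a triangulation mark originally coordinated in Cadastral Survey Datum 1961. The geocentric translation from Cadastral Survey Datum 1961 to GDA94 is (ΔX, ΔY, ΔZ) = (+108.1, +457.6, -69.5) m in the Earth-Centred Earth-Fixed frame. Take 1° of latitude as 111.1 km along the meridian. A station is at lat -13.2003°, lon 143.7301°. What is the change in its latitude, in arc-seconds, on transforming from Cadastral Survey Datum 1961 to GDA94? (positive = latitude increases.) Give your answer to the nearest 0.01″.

Δφ = -0.83″

sin φ = -0.228356, cos φ = 0.973578, sin λ = 0.591590, cos λ = -0.806239.
North component: ΔN = −sin φ cos λ·ΔX − sin φ sin λ·ΔY + cos φ·ΔZ = −(-0.228356)(-0.806239)(108.1) − (-0.228356)(0.591590)(457.6) + (0.973578)(-69.5) = -25.75 m.
1° of latitude spans 111100 m, so Δφ = -25.75 / 111100 × 3600 = -0.834″.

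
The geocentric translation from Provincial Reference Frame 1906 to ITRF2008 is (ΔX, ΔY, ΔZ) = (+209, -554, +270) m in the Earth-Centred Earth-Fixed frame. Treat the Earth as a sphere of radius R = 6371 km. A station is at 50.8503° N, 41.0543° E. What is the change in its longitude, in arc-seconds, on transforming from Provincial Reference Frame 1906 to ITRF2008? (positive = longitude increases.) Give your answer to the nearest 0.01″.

Δλ = -28.46″

sin φ = 0.775499, cos φ = 0.631349, sin λ = 0.656774, cos λ = 0.754087.
East component: ΔE = −sin λ·ΔX + cos λ·ΔY = −(0.656774)(209) + (0.754087)(-554) = -555.03 m.
1° of latitude spans πR/180 = 111195 m; at latitude φ, 1° of longitude spans that × cos φ = 70202.8 m, so Δλ = -555.03 / 70202.8 × 3600 = -28.462″.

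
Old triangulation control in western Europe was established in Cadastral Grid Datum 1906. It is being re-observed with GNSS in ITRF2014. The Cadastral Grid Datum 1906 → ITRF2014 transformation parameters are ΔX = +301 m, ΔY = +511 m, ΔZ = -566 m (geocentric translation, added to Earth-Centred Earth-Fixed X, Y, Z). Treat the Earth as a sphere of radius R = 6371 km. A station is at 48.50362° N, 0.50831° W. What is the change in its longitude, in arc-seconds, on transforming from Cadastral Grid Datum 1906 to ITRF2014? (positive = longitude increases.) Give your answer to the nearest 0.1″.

Δλ = 25.1″

sin φ = 0.748998, cos φ = 0.662573, sin λ = -0.008872, cos λ = 0.999961.
East component: ΔE = −sin λ·ΔX + cos λ·ΔY = −(-0.008872)(301) + (0.999961)(511) = 513.65 m.
1° of latitude spans πR/180 = 111195 m; at latitude φ, 1° of longitude spans that × cos φ = 73674.7 m, so Δλ = 513.65 / 73674.7 × 3600 = 25.099″.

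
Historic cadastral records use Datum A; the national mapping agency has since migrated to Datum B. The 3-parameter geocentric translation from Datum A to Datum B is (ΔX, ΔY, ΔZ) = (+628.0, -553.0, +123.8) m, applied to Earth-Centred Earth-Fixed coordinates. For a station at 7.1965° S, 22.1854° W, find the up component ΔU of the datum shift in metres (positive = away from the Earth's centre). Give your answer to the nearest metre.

ΔU = 769 m

The local up (radial) axis is (cos φ cos λ, cos φ sin λ, sin φ), giving ΔU = 576.926 + 207.171 − 15.509 = 768.59 m.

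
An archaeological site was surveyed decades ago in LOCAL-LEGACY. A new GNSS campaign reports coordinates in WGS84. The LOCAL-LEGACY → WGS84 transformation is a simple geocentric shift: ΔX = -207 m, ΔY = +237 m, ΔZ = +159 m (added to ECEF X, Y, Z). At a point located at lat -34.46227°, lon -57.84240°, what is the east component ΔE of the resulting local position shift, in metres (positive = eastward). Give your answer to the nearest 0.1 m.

At φ = -34.46227°, λ = -57.84240°: sin φ = -0.565863, cos φ = 0.824499, sin λ = -0.846587, cos λ = 0.532250.
ΔE = −sin λ·ΔX + cos λ·ΔY = −(-0.846587)·(-207) + (0.532250)·(237) = -49.10 m.

ΔE = -49.1 m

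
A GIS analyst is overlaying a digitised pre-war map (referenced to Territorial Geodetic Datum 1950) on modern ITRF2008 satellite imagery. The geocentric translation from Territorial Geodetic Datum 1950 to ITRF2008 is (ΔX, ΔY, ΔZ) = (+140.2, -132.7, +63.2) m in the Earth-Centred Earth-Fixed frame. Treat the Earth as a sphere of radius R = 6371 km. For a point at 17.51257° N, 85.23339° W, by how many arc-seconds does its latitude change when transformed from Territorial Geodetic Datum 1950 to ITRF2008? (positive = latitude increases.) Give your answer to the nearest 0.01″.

Δφ = 0.55″

sin φ = 0.300915, cos φ = 0.953651, sin λ = -0.996541, cos λ = 0.083097.
North component: ΔN = −sin φ cos λ·ΔX − sin φ sin λ·ΔY + cos φ·ΔZ = −(0.300915)(0.083097)(140.2) − (0.300915)(-0.996541)(-132.7) + (0.953651)(63.2) = 16.97 m.
1° of latitude spans πR/180 = 111195 m, so Δφ = 16.97 / 111195 × 3600 = 0.549″.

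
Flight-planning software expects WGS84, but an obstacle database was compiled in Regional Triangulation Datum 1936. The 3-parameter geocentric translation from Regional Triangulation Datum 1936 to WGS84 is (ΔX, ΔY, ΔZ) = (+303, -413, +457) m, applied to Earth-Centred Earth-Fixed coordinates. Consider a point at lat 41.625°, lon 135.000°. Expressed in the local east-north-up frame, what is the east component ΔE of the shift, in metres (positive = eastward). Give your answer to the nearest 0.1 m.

ΔE = 77.8 m

The local east axis at (φ, λ) is (−sin λ, cos λ, 0), so ΔE = −sin(135.000°)·303 + cos(135.000°)·(-413) = 77.78 m.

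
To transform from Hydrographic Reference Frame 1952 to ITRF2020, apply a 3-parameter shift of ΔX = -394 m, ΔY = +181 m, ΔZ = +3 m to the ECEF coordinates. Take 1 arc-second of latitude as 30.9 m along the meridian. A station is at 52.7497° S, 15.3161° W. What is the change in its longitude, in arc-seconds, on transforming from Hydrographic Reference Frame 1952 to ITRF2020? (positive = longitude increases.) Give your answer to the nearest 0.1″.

sin φ = -0.795999, cos φ = 0.605298, sin λ = -0.264144, cos λ = 0.964483.
East component: ΔE = −sin λ·ΔX + cos λ·ΔY = −(-0.264144)(-394) + (0.964483)(181) = 70.50 m.
1° of latitude spans 3600 × 30.90 = 111240 m; at latitude φ, 1° of longitude spans that × cos φ = 67333.4 m, so Δλ = 70.50 / 67333.4 × 3600 = 3.769″.

Δλ = 3.8″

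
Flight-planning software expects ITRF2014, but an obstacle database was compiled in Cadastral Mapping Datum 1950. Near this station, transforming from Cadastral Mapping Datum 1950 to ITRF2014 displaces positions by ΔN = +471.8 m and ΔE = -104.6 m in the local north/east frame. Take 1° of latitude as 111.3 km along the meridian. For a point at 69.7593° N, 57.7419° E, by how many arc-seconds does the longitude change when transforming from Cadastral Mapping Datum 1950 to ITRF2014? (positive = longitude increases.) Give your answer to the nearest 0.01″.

At latitude 69.7593°, cos φ = 0.345965.
1° of longitude at this latitude = 111.3 × cos φ = 38.51 km, so Δλ = -104.6 / 38505.9 = -0.0027165° = -9.779″.

Δλ = -9.78″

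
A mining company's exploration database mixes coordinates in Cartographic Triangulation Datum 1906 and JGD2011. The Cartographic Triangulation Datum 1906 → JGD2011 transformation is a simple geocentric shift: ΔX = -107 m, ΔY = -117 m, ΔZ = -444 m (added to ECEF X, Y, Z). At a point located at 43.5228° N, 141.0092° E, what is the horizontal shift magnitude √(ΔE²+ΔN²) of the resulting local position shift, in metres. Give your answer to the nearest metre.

At φ = 43.5228°, λ = 141.0092°: sin φ = 0.688643, cos φ = 0.725100, sin λ = 0.629196, cos λ = -0.777247.
ΔE = −sin λ·ΔX + cos λ·ΔY = −(0.629196)·(-107) + (-0.777247)·(-117) = 158.26 m.
ΔN = −sin φ cos λ·ΔX − sin φ sin λ·ΔY + cos φ·ΔZ = −(0.688643)(-0.777247)(-107) − (0.688643)(0.629196)(-117) + (0.725100)(-444) = -328.52 m.
Horizontal magnitude = √(ΔE² + ΔN²) = √(158.26² + (-328.52)²) = 364.65 m.

365 m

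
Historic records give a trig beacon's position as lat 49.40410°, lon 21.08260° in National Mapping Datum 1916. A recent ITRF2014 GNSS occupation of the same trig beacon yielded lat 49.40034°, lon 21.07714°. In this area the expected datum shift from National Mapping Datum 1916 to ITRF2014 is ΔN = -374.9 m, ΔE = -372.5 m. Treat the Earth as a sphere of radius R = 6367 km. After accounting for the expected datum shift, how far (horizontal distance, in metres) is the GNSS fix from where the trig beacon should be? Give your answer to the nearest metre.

Observed coordinate differences: Δφ = -0.00376°, Δλ = -0.00546°.
Converting to metres (1° lat = 111125 m, cos φ = 0.650720): observed ΔN = -417.8 m, observed ΔE = -394.8 m.
Subtracting the expected shift leaves a residual of -417.8 − (-374.9) = -42.9 m north and -394.8 − (-372.5) = -22.3 m east.
Residual distance = √((-42.9)² + (-22.3)²) = 48.4 m.

48 m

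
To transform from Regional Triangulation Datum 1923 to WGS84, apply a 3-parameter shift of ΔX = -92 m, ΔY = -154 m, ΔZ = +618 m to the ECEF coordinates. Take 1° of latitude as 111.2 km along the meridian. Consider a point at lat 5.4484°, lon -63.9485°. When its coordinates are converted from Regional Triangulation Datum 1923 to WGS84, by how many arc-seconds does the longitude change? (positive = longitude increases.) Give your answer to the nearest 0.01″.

sin φ = 0.094949, cos φ = 0.995482, sin λ = -0.898400, cos λ = 0.439179.
East component: ΔE = −sin λ·ΔX + cos λ·ΔY = −(-0.898400)(-92) + (0.439179)(-154) = -150.29 m.
1° of latitude spans 111200 m; at latitude φ, 1° of longitude spans that × cos φ = 110697.6 m, so Δλ = -150.29 / 110697.6 × 3600 = -4.887″.

Δλ = -4.89″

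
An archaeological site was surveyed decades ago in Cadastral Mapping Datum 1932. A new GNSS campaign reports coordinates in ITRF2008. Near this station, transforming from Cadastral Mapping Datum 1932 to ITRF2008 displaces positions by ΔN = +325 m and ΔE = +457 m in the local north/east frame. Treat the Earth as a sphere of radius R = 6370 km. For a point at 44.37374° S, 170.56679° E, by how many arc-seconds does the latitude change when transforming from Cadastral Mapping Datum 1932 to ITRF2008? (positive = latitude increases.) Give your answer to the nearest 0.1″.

On a sphere of radius R, 1 rad of latitude = R, so Δφ = ΔN / R = 325.0 / 6370000 = 5.1020e-05 rad = 10.524″.

Δφ = 10.5″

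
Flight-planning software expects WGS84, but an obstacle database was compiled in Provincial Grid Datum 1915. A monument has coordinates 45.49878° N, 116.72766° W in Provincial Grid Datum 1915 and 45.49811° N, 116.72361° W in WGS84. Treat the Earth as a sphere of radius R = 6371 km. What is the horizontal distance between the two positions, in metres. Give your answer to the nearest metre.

Δφ = 45.49811° − 45.49878° = -0.00067°; Δλ = -116.72361° − -116.72766° = +0.00405°.
1° along a meridian = πR/180 = 111195 m.
ΔN = Δφ × 111195 = -74.5 m; ΔE = Δλ × 111195 × cos(45.49878°) = +0.00405 × 111195 × 0.700924 = 315.7 m.
Distance = √(ΔE² + ΔN²) = √(315.7² + (-74.5)²) = 324.3 m.

324 m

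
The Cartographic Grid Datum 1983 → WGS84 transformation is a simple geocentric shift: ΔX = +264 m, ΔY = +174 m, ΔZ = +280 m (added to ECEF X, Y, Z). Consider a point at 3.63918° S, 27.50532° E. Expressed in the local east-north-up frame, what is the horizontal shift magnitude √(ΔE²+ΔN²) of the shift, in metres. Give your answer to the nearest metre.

The local east axis at (φ, λ) is (−sin λ, cos λ, 0), so ΔE = −sin(27.50532°)·264 + cos(27.50532°)·174 = 32.41 m.
The local north axis is (−sin φ cos λ, −sin φ sin λ, cos φ), giving ΔN = 14.863 + 5.101 + 279.435 = 299.40 m.
Horizontal magnitude = √(ΔE² + ΔN²) = √(32.41² + 299.40²) = 301.15 m.

301 m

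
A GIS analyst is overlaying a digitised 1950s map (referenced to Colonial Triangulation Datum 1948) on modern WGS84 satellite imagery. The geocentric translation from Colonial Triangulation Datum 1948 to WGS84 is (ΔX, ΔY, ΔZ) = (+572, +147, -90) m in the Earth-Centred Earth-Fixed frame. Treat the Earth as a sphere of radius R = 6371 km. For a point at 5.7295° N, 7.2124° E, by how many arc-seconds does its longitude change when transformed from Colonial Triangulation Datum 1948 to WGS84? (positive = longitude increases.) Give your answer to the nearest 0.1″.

Δλ = 2.4″

sin φ = 0.099832, cos φ = 0.995004, sin λ = 0.125548, cos λ = 0.992088.
East component: ΔE = −sin λ·ΔX + cos λ·ΔY = −(0.125548)(572) + (0.992088)(147) = 74.02 m.
1° of latitude spans πR/180 = 111195 m; at latitude φ, 1° of longitude spans that × cos φ = 110639.4 m, so Δλ = 74.02 / 110639.4 × 3600 = 2.409″.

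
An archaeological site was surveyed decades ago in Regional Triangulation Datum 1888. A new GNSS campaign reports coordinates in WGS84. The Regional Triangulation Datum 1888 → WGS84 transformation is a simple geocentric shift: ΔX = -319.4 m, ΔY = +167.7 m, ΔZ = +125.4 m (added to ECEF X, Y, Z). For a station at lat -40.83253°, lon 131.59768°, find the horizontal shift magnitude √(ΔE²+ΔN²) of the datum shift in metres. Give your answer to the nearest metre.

340 m

The local east axis at (φ, λ) is (−sin λ, cos λ, 0), so ΔE = −sin(131.59768°)·(-319.4) + cos(131.59768°)·167.7 = 127.52 m.
The local north axis is (−sin φ cos λ, −sin φ sin λ, cos φ), giving ΔN = 138.648 + 82.000 + 94.881 = 315.53 m.
Horizontal magnitude = √(ΔE² + ΔN²) = √(127.52² + 315.53²) = 340.32 m.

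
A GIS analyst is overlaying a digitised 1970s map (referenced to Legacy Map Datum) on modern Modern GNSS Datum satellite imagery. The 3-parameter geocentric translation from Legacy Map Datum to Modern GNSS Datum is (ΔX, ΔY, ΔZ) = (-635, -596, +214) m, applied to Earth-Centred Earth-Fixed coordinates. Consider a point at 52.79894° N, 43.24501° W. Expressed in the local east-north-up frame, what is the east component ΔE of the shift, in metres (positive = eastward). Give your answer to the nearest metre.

The local east axis at (φ, λ) is (−sin λ, cos λ, 0), so ΔE = −sin(-43.24501°)·(-635) + cos(-43.24501°)·(-596) = -869.20 m.

ΔE = -869 m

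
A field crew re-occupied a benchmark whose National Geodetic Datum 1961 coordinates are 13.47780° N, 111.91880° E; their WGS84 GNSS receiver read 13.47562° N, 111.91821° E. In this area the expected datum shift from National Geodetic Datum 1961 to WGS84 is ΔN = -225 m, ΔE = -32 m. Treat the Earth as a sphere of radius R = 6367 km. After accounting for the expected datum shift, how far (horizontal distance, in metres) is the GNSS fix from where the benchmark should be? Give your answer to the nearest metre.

36 m

Observed coordinate differences: Δφ = -0.00218°, Δλ = -0.00059°.
Converting to metres (1° lat = 111125 m, cos φ = 0.972460): observed ΔN = -242.3 m, observed ΔE = -63.8 m.
Subtracting the expected shift leaves a residual of -242.3 − (-225) = -17.3 m north and -63.8 − (-32) = -31.8 m east.
Residual distance = √((-17.3)² + (-31.8)²) = 36.1 m.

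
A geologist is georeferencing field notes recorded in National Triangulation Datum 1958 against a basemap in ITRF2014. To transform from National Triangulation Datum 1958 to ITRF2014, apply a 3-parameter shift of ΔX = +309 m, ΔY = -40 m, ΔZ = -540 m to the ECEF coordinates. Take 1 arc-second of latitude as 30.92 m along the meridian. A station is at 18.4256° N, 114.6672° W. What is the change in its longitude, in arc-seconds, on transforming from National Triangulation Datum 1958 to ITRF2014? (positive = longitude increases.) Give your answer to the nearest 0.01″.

Δλ = 10.14″

sin φ = 0.316073, cos φ = 0.948735, sin λ = -0.908747, cos λ = -0.417347.
East component: ΔE = −sin λ·ΔX + cos λ·ΔY = −(-0.908747)(309) + (-0.417347)(-40) = 297.50 m.
1° of latitude spans 3600 × 30.92 = 111312 m; at latitude φ, 1° of longitude spans that × cos φ = 105605.6 m, so Δλ = 297.50 / 105605.6 × 3600 = 10.141″.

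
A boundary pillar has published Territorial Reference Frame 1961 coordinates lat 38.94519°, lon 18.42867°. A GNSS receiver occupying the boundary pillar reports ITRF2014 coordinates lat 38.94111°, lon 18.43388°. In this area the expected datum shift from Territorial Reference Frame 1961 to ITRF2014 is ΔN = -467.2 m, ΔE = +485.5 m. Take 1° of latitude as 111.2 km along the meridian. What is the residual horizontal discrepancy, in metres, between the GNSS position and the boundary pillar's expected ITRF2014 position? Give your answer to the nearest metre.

37 m

Observed coordinate differences: Δφ = -0.00408°, Δλ = +0.00521°.
Converting to metres (1° lat = 111200 m, cos φ = 0.777748): observed ΔN = -453.7 m, observed ΔE = 450.6 m.
Subtracting the expected shift leaves a residual of -453.7 − (-467.2) = 13.5 m north and 450.6 − (485.5) = -34.9 m east.
Residual distance = √(13.5² + (-34.9)²) = 37.4 m.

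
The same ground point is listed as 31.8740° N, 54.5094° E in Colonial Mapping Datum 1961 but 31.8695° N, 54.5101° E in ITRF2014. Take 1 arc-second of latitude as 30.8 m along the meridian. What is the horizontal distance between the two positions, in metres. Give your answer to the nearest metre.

503 m

Δφ = 31.8695° − 31.8740° = -0.0045°; Δλ = 54.5101° − 54.5094° = +0.0007°.
1° of latitude = 3600 × 30.80 = 110880 m.
ΔN = Δφ × 110880 = -499.0 m; ΔE = Δλ × 110880 × cos(31.8740°) = +0.0007 × 110880 × 0.849211 = 65.9 m.
Distance = √(ΔE² + ΔN²) = √(65.9² + (-499.0)²) = 503.3 m.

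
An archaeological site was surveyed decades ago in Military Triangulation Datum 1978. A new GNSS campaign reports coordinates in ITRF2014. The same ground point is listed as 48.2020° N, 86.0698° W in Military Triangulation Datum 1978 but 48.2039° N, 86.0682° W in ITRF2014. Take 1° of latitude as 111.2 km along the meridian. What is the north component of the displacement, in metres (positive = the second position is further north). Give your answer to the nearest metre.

ΔN = 211 m

Δφ = 48.2039° − 48.2020° = +0.0019°; Δλ = -86.0682° − -86.0698° = +0.0016°.
ΔN = Δφ × 111200 = 211.3 m; ΔE = Δλ × 111200 × cos(48.2020°) = +0.0016 × 111200 × 0.666506 = 118.6 m.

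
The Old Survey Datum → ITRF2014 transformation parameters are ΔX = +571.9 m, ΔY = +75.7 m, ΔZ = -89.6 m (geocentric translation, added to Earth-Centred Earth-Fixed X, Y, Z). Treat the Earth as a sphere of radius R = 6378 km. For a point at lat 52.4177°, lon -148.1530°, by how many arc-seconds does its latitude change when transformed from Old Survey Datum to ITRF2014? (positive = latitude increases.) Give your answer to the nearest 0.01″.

Δφ = 11.71″

sin φ = 0.792478, cos φ = 0.609900, sin λ = -0.527653, cos λ = -0.849460.
North component: ΔN = −sin φ cos λ·ΔX − sin φ sin λ·ΔY + cos φ·ΔZ = −(0.792478)(-0.849460)(571.9) − (0.792478)(-0.527653)(75.7) + (0.609900)(-89.6) = 362.00 m.
1° of latitude spans πR/180 = 111317 m, so Δφ = 362.00 / 111317 × 3600 = 11.707″.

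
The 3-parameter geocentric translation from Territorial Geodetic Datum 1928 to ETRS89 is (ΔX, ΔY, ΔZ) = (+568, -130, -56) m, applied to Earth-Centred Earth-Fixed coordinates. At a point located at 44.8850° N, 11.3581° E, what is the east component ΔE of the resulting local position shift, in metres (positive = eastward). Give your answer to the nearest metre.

At φ = 44.8850°, λ = 11.3581°: sin φ = 0.705686, cos φ = 0.708525, sin λ = 0.196940, cos λ = 0.980415.
ΔE = −sin λ·ΔX + cos λ·ΔY = −(0.196940)·(568) + (0.980415)·(-130) = -239.32 m.

ΔE = -239 m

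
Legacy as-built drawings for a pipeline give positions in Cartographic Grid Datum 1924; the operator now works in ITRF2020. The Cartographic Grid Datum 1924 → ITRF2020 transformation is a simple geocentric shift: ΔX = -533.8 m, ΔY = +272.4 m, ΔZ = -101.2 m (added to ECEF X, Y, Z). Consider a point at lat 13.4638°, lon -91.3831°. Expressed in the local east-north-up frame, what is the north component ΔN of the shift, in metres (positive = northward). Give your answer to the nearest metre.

The local north axis is (−sin φ cos λ, −sin φ sin λ, cos φ), giving ΔN = -3.000 + 63.405 − 98.419 = -38.01 m.

ΔN = -38 m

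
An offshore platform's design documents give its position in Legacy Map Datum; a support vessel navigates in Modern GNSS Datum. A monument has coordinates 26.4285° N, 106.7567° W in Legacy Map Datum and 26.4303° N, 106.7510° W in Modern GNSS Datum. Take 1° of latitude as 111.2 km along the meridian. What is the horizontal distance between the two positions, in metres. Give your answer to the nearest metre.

Δφ = 26.4303° − 26.4285° = +0.0018°; Δλ = -106.7510° − -106.7567° = +0.0057°.
ΔN = Δφ × 111200 = 200.2 m; ΔE = Δλ × 111200 × cos(26.4285°) = +0.0057 × 111200 × 0.895490 = 567.6 m.
Distance = √(ΔE² + ΔN²) = √(567.6² + 200.2²) = 601.9 m.

602 m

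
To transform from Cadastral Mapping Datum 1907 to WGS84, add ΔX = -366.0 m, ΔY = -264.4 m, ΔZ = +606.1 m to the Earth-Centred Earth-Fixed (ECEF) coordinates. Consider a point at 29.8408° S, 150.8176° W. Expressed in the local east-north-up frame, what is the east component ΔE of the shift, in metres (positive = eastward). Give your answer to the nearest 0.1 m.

ΔE = 52.4 m

At φ = -29.8408°, λ = -150.8176°: sin φ = -0.497592, cos φ = 0.867411, sin λ = -0.487591, cos λ = -0.873072.
ΔE = −sin λ·ΔX + cos λ·ΔY = −(-0.487591)·(-366.0) + (-0.873072)·(-264.4) = 52.38 m.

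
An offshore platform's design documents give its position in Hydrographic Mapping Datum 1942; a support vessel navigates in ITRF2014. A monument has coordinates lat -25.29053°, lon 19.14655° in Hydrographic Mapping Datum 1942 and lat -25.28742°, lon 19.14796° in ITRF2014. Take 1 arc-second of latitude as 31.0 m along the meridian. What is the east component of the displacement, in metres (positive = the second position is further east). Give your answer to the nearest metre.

ΔE = 142 m

Δφ = -25.28742° − -25.29053° = +0.00311°; Δλ = 19.14796° − 19.14655° = +0.00141°.
1° of latitude = 3600 × 31.00 = 111600 m.
ΔN = Δφ × 111600 = 347.1 m; ΔE = Δλ × 111600 × cos(-25.29053°) = +0.00141 × 111600 × 0.904153 = 142.3 m.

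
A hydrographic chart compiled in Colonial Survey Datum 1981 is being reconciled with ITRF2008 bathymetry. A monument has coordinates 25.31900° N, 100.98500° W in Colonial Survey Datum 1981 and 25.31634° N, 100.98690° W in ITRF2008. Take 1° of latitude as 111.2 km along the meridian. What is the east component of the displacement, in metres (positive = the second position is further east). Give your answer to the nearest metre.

Δφ = 25.31634° − 25.31900° = -0.00266°; Δλ = -100.98690° − -100.98500° = -0.00190°.
ΔN = Δφ × 111200 = -295.8 m; ΔE = Δλ × 111200 × cos(25.31900°) = -0.00190 × 111200 × 0.903941 = -191.0 m.

ΔE = -191 m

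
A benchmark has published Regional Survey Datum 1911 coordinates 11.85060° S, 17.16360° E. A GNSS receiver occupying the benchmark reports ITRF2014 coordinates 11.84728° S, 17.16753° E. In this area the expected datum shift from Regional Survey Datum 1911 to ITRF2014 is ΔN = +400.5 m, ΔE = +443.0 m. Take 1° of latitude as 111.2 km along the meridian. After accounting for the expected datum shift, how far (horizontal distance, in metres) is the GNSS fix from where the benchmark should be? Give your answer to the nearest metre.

35 m

Observed coordinate differences: Δφ = +0.00332°, Δλ = +0.00393°.
Converting to metres (1° lat = 111200 m, cos φ = 0.978686): observed ΔN = 369.2 m, observed ΔE = 427.7 m.
Subtracting the expected shift leaves a residual of 369.2 − (400.5) = -31.3 m north and 427.7 − (443.0) = -15.3 m east.
Residual distance = √((-31.3)² + (-15.3)²) = 34.9 m.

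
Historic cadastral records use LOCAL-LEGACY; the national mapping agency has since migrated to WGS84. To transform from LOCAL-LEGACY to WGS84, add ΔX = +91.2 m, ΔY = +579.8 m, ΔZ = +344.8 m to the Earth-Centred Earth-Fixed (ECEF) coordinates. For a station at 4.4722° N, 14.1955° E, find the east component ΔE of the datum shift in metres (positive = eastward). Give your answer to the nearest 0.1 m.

ΔE = 539.7 m

At φ = 4.4722°, λ = 14.1955°: sin φ = 0.077975, cos φ = 0.996955, sin λ = 0.245231, cos λ = 0.969465.
ΔE = −sin λ·ΔX + cos λ·ΔY = −(0.245231)·(91.2) + (0.969465)·(579.8) = 539.73 m.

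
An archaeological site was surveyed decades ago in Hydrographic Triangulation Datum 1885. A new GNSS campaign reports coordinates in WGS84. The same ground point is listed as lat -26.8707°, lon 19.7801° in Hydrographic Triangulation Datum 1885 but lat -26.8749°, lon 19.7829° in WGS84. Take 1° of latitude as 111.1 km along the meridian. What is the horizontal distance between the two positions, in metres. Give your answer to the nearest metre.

Δφ = -26.8749° − -26.8707° = -0.0042°; Δλ = 19.7829° − 19.7801° = +0.0028°.
ΔN = Δφ × 111100 = -466.6 m; ΔE = Δλ × 111100 × cos(-26.8707°) = +0.0028 × 111100 × 0.892029 = 277.5 m.
Distance = √(ΔE² + ΔN²) = √(277.5² + (-466.6)²) = 542.9 m.

543 m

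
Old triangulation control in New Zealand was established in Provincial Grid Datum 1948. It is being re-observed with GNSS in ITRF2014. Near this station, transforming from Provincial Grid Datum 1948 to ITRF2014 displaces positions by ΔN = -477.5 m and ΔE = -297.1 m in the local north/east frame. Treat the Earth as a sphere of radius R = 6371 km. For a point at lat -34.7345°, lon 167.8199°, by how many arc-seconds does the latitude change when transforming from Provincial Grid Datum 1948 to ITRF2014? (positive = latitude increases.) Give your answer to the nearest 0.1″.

Δφ = -15.5″

On a sphere of radius R, 1 rad of latitude = R, so Δφ = ΔN / R = -477.5 / 6371000 = -7.4949e-05 rad = -15.459″.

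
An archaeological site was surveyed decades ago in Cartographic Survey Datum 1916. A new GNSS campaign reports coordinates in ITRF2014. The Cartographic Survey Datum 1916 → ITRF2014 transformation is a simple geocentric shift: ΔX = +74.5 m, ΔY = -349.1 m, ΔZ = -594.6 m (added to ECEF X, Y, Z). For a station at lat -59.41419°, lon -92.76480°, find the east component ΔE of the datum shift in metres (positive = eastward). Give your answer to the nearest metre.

At φ = -59.41419°, λ = -92.76480°: sin φ = -0.860868, cos φ = 0.508828, sin λ = -0.998836, cos λ = -0.048236.
ΔE = −sin λ·ΔX + cos λ·ΔY = −(-0.998836)·(74.5) + (-0.048236)·(-349.1) = 91.25 m.

ΔE = 91 m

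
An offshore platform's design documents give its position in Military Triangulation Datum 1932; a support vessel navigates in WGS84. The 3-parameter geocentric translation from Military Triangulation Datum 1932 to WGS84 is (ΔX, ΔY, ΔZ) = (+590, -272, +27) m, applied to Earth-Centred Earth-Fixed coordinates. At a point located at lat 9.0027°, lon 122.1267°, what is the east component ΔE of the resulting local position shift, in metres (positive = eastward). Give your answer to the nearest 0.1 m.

The local east axis at (φ, λ) is (−sin λ, cos λ, 0), so ΔE = −sin(122.1267°)·590 + cos(122.1267°)·(-272) = -355.01 m.

ΔE = -355.0 m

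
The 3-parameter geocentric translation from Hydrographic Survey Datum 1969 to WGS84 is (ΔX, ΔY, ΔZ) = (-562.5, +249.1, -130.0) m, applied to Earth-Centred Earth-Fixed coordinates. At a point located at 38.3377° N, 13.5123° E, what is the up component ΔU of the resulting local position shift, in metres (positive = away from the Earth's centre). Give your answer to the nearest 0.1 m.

ΔU = -464.0 m

The local up (radial) axis is (cos φ cos λ, cos φ sin λ, sin φ), giving ΔU = -428.995 + 45.653 − 80.638 = -463.98 m.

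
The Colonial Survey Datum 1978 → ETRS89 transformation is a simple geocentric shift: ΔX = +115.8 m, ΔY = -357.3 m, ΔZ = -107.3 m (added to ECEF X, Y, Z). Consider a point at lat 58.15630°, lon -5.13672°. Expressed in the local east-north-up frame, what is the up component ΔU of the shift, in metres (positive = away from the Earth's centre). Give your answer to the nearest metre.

ΔU = -13 m

The local up (radial) axis is (cos φ cos λ, cos φ sin λ, sin φ), giving ΔU = 60.851 + 16.878 − 91.150 = -13.42 m.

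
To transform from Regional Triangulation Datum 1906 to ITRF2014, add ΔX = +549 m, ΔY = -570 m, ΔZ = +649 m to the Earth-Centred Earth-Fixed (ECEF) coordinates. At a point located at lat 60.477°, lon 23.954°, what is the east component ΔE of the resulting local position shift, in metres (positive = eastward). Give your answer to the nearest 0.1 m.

ΔE = -743.8 m

The local east axis at (φ, λ) is (−sin λ, cos λ, 0), so ΔE = −sin(23.954°)·549 + cos(23.954°)·(-570) = -743.80 m.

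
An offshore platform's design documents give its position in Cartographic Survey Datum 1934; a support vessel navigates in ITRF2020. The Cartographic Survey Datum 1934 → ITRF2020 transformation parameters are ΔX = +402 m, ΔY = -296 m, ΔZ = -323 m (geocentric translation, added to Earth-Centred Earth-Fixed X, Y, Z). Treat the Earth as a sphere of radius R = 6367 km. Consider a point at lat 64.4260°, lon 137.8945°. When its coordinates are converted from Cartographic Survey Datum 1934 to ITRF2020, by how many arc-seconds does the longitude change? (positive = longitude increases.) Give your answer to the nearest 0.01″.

Δλ = -3.75″

sin φ = 0.902029, cos φ = 0.431676, sin λ = 0.670498, cos λ = -0.741911.
East component: ΔE = −sin λ·ΔX + cos λ·ΔY = −(0.670498)(402) + (-0.741911)(-296) = -49.93 m.
1° of latitude spans πR/180 = 111125 m; at latitude φ, 1° of longitude spans that × cos φ = 47970.1 m, so Δλ = -49.93 / 47970.1 × 3600 = -3.747″.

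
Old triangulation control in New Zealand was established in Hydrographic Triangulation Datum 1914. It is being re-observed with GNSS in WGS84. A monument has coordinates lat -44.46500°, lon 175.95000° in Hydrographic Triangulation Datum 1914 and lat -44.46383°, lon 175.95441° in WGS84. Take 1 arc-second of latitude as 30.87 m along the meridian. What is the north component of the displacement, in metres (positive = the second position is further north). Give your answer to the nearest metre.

Δφ = -44.46383° − -44.46500° = +0.00117°; Δλ = 175.95441° − 175.95000° = +0.00441°.
1° of latitude = 3600 × 30.87 = 111132 m.
ΔN = Δφ × 111132 = 130.0 m; ΔE = Δλ × 111132 × cos(-44.46500°) = +0.00441 × 111132 × 0.713678 = 349.8 m.

ΔN = 130 m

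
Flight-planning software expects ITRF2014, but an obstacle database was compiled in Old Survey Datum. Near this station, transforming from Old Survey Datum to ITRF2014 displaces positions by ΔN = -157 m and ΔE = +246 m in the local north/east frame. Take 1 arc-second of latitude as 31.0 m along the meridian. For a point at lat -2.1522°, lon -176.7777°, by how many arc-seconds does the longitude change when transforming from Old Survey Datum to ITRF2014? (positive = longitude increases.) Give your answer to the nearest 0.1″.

Δλ = 7.9″

At latitude -2.1522°, cos φ = 0.999295.
1″ of longitude at this latitude = 31.00 × cos φ = 30.9781 m, so Δλ = 246.0 / 30.9781 = 7.941″.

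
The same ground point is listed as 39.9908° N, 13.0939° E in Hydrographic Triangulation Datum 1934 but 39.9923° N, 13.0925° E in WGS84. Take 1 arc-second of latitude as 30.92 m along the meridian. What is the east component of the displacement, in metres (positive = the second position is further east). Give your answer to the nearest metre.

ΔE = -119 m

Δφ = 39.9923° − 39.9908° = +0.0015°; Δλ = 13.0925° − 13.0939° = -0.0014°.
1° of latitude = 3600 × 30.92 = 111312 m.
ΔN = Δφ × 111312 = 167.0 m; ΔE = Δλ × 111312 × cos(39.9908°) = -0.0014 × 111312 × 0.766148 = -119.4 m.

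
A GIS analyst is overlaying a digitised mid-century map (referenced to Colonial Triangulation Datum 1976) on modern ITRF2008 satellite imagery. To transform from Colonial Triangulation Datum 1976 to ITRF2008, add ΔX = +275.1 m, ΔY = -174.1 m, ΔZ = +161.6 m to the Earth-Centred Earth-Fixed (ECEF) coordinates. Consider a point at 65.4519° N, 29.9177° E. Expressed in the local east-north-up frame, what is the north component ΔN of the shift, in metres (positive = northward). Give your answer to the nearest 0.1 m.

At φ = 65.4519°, λ = 29.9177°: sin φ = 0.909613, cos φ = 0.415457, sin λ = 0.498756, cos λ = 0.866743.
ΔN = −sin φ cos λ·ΔX − sin φ sin λ·ΔY + cos φ·ΔZ = −(0.909613)(0.866743)(275.1) − (0.909613)(0.498756)(-174.1) + (0.415457)(161.6) = -70.77 m.

ΔN = -70.8 m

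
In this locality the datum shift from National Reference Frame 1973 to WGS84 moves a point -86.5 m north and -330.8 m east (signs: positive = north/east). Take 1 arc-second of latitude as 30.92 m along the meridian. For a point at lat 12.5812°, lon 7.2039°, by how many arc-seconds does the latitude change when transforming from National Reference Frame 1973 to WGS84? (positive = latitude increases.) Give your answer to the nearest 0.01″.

Δφ = -2.80″

1″ of latitude = 30.92 m, so Δφ = -86.5 / 30.92 = -2.798″.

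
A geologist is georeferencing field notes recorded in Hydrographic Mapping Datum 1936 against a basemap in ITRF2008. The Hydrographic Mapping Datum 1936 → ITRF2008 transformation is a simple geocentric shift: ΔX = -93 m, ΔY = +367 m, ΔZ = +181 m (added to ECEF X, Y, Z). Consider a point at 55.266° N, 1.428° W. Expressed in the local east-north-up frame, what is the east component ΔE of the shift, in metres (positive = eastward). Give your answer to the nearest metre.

At φ = 55.266°, λ = -1.428°: sin φ = 0.821806, cos φ = 0.569767, sin λ = -0.024921, cos λ = 0.999689.
ΔE = −sin λ·ΔX + cos λ·ΔY = −(-0.024921)·(-93) + (0.999689)·(367) = 364.57 m.

ΔE = 365 m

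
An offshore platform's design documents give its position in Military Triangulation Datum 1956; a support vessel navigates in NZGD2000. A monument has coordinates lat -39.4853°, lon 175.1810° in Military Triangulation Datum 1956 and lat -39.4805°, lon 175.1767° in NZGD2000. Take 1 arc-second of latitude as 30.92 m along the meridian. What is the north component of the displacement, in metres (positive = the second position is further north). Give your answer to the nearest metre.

Δφ = -39.4805° − -39.4853° = +0.0048°; Δλ = 175.1767° − 175.1810° = -0.0043°.
1° of latitude = 3600 × 30.92 = 111312 m.
ΔN = Δφ × 111312 = 534.3 m; ΔE = Δλ × 111312 × cos(-39.4853°) = -0.0043 × 111312 × 0.771788 = -369.4 m.

ΔN = 534 m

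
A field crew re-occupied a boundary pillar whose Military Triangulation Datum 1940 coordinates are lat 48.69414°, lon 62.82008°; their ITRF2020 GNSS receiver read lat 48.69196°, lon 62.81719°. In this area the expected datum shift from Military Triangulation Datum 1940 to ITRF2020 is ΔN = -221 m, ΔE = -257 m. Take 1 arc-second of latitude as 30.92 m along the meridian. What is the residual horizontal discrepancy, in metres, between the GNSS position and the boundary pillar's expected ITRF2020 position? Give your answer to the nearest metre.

50 m

Observed coordinate differences: Δφ = -0.00218°, Δλ = -0.00289°.
Converting to metres (1° lat = 111312 m, cos φ = 0.660079): observed ΔN = -242.7 m, observed ΔE = -212.3 m.
Subtracting the expected shift leaves a residual of -242.7 − (-221) = -21.7 m north and -212.3 − (-257) = 44.7 m east.
Residual distance = √((-21.7)² + 44.7²) = 49.6 m.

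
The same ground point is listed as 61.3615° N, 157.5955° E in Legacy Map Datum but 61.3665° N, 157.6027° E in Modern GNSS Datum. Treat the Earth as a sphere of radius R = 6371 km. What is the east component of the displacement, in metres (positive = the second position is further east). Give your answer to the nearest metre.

Δφ = 61.3665° − 61.3615° = +0.0050°; Δλ = 157.6027° − 157.5955° = +0.0072°.
1° along a meridian = πR/180 = 111195 m.
ΔN = Δφ × 111195 = 556.0 m; ΔE = Δλ × 111195 × cos(61.3615°) = +0.0072 × 111195 × 0.479282 = 383.7 m.

ΔE = 384 m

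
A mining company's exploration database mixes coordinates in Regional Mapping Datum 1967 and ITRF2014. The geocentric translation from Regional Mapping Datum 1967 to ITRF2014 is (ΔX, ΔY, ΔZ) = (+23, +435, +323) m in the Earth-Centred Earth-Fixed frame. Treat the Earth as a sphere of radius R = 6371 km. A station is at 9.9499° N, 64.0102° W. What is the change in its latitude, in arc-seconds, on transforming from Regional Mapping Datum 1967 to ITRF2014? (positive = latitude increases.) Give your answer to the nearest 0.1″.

sin φ = 0.172787, cos φ = 0.984959, sin λ = -0.898872, cos λ = 0.438211.
North component: ΔN = −sin φ cos λ·ΔX − sin φ sin λ·ΔY + cos φ·ΔZ = −(0.172787)(0.438211)(23) − (0.172787)(-0.898872)(435) + (0.984959)(323) = 383.96 m.
1° of latitude spans πR/180 = 111195 m, so Δφ = 383.96 / 111195 × 3600 = 12.431″.

Δφ = 12.4″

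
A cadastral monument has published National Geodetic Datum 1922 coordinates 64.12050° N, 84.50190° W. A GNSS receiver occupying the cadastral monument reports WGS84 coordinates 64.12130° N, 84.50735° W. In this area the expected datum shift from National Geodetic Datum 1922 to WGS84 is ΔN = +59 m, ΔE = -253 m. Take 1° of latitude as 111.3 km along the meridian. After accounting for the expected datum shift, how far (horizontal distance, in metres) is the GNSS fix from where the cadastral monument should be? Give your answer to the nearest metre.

Observed coordinate differences: Δφ = +0.00080°, Δλ = -0.00545°.
Converting to metres (1° lat = 111300 m, cos φ = 0.436480): observed ΔN = 89.0 m, observed ΔE = -264.8 m.
Subtracting the expected shift leaves a residual of 89.0 − (59) = 30.0 m north and -264.8 − (-253) = -11.8 m east.
Residual distance = √(30.0² + (-11.8)²) = 32.3 m.

32 m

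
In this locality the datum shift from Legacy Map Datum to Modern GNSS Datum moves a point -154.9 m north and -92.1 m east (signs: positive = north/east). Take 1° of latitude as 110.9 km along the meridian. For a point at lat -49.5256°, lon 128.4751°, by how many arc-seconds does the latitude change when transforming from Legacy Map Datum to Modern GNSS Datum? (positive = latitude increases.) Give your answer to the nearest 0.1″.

Δφ = -5.0″

1° of latitude = 110.9 km, so Δφ = -154.9 / 110900 = -0.0013968° = -5.028″.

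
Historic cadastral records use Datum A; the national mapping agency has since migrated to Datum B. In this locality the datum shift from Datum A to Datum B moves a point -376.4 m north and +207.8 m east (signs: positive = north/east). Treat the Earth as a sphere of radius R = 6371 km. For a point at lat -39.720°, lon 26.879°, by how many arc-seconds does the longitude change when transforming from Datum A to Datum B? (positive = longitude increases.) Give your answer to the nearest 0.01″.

At latitude -39.720°, cos φ = 0.769177.
One radian of longitude at latitude φ spans R cos φ, so Δλ = ΔE / (R cos φ) = 207.8 / (6371000 × 0.769177) = 4.2404e-05 rad = 8.747″.

Δλ = 8.75″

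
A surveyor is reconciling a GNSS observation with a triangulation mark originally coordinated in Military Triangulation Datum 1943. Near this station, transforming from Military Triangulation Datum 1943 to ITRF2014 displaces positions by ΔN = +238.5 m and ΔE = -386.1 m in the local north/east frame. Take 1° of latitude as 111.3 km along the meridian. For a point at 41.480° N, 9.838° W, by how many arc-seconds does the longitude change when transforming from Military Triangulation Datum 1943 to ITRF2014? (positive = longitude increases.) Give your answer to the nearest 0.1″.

Δλ = -16.7″

At latitude 41.480°, cos φ = 0.749187.
1° of longitude at this latitude = 111.3 × cos φ = 83.38 km, so Δλ = -386.1 / 83384.5 = -0.0046304° = -16.669″.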